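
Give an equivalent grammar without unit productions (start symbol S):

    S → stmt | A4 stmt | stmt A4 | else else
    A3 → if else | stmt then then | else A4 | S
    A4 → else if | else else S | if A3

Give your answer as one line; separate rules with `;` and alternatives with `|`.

S → stmt | A4 stmt | stmt A4 | else else; A3 → stmt | A4 stmt | stmt A4 | else else | if else | stmt then then | else A4; A4 → else if | else else S | if A3

Unit pairs: A3 ⇒* {S}.
For each unit pair (A, B), copy every non-unit production of B to A, then drop all unit productions.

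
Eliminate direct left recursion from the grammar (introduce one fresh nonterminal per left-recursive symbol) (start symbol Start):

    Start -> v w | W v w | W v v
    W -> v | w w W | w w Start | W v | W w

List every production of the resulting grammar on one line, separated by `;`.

W is directly left-recursive.
For W: α = {v, w}, β = {v, w w W, w w Start}. Rewrite as W → β W1 and W1 → α W1 | ε.

Start -> v w | W v w | W v v; W -> v W1 | w w W W1 | w w Start W1; W1 -> v W1 | w W1 | ε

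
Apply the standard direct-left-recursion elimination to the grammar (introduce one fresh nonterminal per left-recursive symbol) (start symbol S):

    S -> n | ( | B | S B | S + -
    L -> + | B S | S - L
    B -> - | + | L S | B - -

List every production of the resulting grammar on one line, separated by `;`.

S -> n S' | ( S' | B S'; L -> + | B S | S - L; B -> - B' | + B' | L S B'; S' -> B S' | + - S' | ε; B' -> - - B' | ε

Left recursion appears on S, B.
For S: α = {B, + -}, β = {n, (, B}. Rewrite as S → β S' and S' → α S' | ε.
For B: α = {- -}, β = {-, +, L S}. Rewrite as B → β B' and B' → α B' | ε.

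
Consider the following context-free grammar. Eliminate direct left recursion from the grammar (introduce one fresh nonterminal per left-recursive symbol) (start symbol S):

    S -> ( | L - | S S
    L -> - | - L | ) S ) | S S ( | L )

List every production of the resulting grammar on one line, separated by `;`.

Directly left-recursive nonterminals: S, L.
For S: α = {S}, β = {(, L -}. Rewrite as S → β S' and S' → α S' | ε.
For L: α = {)}, β = {-, - L, ) S ), S S (}. Rewrite as L → β L' and L' → α L' | ε.

S -> ( S' | L - S'; L -> - L' | - L L' | ) S ) L' | S S ( L'; S' -> S S' | ε; L' -> ) L' | ε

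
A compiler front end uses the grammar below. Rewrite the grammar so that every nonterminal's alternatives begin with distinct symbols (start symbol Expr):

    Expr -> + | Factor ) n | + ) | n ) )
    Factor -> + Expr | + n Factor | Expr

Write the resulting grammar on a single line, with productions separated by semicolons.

Expr has alternatives sharing prefix '+': factor to Expr → + Expr1 with Expr1 → ε | ).
Factor has alternatives sharing prefix '+': factor to Factor → + Factor1 with Factor1 → Expr | n Factor.

Expr -> Factor ) n | n ) ) | + Expr1; Factor -> Expr | + Factor1; Expr1 -> eps | ); Factor1 -> Expr | n Factor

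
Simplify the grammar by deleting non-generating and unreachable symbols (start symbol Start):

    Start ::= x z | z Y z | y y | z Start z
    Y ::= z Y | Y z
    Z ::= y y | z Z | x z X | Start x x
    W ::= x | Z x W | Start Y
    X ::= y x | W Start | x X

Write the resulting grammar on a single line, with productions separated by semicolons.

Start ::= x z | y y | z Start z

Generating nonterminals: {Start, W, X, Z}.
Reachable from Start after that: {Start}.
Removed useless symbols: {W, X, Y, Z} and every production mentioning them.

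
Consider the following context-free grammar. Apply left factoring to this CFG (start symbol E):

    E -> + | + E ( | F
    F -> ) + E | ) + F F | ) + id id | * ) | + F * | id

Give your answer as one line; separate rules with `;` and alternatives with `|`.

E -> F | + E'; F -> * ) | + F * | id | ) + F'; E' -> ε | E (; F' -> E | F F | id id

E has alternatives sharing prefix '+': factor to E → + E' with E' → ε | E (.
F has alternatives sharing prefix ') +': factor to F → ) + F' with F' → E | F F | id id.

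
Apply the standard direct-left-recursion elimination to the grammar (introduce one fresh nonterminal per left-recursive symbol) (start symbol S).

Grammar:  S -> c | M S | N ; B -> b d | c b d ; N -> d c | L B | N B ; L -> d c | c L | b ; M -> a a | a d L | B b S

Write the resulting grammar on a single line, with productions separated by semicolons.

S -> c | M S | N; B -> b d | c b d; N -> d c N' | L B N'; L -> d c | c L | b; M -> a a | a d L | B b S; N' -> B N' | ε

Directly left-recursive nonterminal: N.
For N: α = {B}, β = {d c, L B}. Rewrite as N → β N' and N' → α N' | ε.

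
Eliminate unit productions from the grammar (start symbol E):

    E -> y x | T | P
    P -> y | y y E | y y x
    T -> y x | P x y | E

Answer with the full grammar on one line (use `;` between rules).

E -> y x | y | y y E | y y x | P x y; P -> y | y y E | y y x; T -> y x | y | y y E | y y x | P x y

Unit pairs: E ⇒* {P, T}; T ⇒* {E, P}.
For each unit pair (A, B), copy every non-unit production of B to A, then drop all unit productions.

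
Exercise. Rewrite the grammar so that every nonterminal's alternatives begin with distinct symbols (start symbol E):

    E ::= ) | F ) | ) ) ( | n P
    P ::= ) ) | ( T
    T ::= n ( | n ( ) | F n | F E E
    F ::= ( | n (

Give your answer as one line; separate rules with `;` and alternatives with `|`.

E has alternatives sharing prefix ')': factor to E → ) E' with E' → ε | ) (.
T has alternatives sharing prefix 'n (': factor to T → n ( T' with T' → ε | ).
T has alternatives sharing prefix 'F': factor to T → F T'' with T'' → n | E E.

E ::= F ) | n P | ) E'; P ::= ) ) | ( T; T ::= n ( T' | F T''; F ::= ( | n (; E' ::= ε | ) (; T' ::= ε | ); T'' ::= n | E E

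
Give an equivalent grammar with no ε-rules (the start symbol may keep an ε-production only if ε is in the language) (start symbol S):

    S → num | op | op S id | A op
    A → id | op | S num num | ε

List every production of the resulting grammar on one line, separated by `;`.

S → num | op | op S id | A op; A → id | op | S num num

The nullable symbols are {A}.
ε ∉ L(G), so no ε-production is kept.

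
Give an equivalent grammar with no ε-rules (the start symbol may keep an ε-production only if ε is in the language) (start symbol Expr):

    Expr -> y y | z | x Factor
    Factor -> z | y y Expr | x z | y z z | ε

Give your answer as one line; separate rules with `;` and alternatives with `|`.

Nullable set = {Factor}.
ε ∉ L(G), so no ε-production is kept.
Expand every rule over subsets of its nullable positions: Expr → x Factor gives x Factor | x.

Expr -> y y | z | x Factor | x; Factor -> z | y y Expr | x z | y z z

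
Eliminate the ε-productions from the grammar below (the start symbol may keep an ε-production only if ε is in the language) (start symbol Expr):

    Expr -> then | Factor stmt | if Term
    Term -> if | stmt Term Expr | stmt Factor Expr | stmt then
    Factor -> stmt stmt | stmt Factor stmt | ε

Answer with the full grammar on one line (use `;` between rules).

Nullable set = {Factor}.
ε ∉ L(G), so no ε-production is kept.
Expand every rule over subsets of its nullable positions: Expr → Factor stmt gives Factor stmt | stmt. Term → stmt Factor Expr gives stmt Factor Expr | stmt Expr.

Expr -> then | Factor stmt | stmt | if Term; Term -> if | stmt Term Expr | stmt Factor Expr | stmt Expr | stmt then; Factor -> stmt stmt | stmt Factor stmt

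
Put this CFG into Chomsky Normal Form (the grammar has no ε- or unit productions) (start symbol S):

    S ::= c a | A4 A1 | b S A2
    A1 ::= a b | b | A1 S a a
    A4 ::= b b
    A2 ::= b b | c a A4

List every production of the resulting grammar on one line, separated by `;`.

S ::= X1 X2 | A4 A1 | X3 Y1; A1 ::= X2 X3 | b | A1 Y2; A4 ::= X3 X3; A2 ::= X3 X3 | X1 Y4; X1 ::= c; X2 ::= a; X3 ::= b; Y1 ::= S A2; Y2 ::= S Y3; Y3 ::= X2 X2; Y4 ::= X2 A4

Introduce a nonterminal for each terminal appearing in a rule of length ≥ 2: X1 → c, X2 → a, X3 → b.
Binarize each right-hand side of length ≥ 3 by chaining fresh nonterminals (Y1, Y2, …): affected rules were S → X3 S A2; A1 → A1 S X2 X2; A2 → X1 X2 A4.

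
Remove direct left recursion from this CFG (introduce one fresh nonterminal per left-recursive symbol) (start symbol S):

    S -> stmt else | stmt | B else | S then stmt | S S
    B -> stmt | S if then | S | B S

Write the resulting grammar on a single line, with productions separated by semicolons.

S -> stmt else S' | stmt S' | B else S'; B -> stmt B' | S if then B' | S B'; S' -> then stmt S' | S S' | ε; B' -> S B' | ε

Left recursion appears on S, B.
For S: α = {then stmt, S}, β = {stmt else, stmt, B else}. Rewrite as S → β S' and S' → α S' | ε.
For B: α = {S}, β = {stmt, S if then, S}. Rewrite as B → β B' and B' → α B' | ε.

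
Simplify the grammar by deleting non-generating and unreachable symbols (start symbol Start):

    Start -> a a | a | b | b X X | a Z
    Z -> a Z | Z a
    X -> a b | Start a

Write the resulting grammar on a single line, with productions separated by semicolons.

Generating nonterminals: {Start, X}.
Reachable from Start after that: {Start, X}.
Removed useless symbols: {Z} and every production mentioning them.

Start -> a a | a | b | b X X; X -> a b | Start a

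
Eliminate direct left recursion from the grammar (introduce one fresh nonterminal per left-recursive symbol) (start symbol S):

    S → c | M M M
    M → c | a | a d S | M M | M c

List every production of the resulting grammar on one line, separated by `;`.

S → c | M M M; M → c M' | a M' | a d S M'; M' → M M' | c M' | ε

Left recursion appears on M.
For M: α = {M, c}, β = {c, a, a d S}. Rewrite as M → β M' and M' → α M' | ε.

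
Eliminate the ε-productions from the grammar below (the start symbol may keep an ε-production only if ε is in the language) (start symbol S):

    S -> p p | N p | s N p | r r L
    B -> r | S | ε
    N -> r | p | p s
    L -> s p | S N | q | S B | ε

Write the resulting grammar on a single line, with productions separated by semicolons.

Nullable set = {B, L}.
ε ∉ L(G), so no ε-production is kept.
Expand every rule over subsets of its nullable positions: S → r r L gives r r L | r r. L → S B gives S B | S.

S -> p p | N p | s N p | r r L | r r; B -> r | S; N -> r | p | p s; L -> s p | S N | q | S B | S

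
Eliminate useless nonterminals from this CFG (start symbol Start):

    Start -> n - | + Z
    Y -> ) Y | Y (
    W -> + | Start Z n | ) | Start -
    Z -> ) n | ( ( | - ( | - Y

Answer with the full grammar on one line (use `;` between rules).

Generating nonterminals: {Start, W, Z}.
Reachable from Start after that: {Start, Z}.
Removed useless symbols: {W, Y} and every production mentioning them.

Start -> n - | + Z; Z -> ) n | ( ( | - (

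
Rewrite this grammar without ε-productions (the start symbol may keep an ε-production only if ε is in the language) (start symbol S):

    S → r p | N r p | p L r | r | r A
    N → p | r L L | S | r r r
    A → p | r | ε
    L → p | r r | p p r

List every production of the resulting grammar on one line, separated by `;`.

S → r p | N r p | p L r | r | r A; N → p | r L L | S | r r r; A → p | r; L → p | r r | p p r

Nullable nonterminals: {A}.
ε ∉ L(G), so no ε-production is kept.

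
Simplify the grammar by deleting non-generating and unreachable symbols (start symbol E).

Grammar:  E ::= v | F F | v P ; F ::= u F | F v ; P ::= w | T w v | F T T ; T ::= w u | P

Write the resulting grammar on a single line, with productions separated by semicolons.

Generating nonterminals: {E, P, T}.
Reachable from E after that: {E, P, T}.
Removed useless symbols: {F} and every production mentioning them.

E ::= v | v P; P ::= w | T w v; T ::= w u | P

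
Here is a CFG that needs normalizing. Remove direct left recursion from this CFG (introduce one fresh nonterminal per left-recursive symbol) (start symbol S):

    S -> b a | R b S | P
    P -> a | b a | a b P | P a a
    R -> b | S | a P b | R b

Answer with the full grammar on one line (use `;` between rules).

P, R are directly left-recursive.
For P: α = {a a}, β = {a, b a, a b P}. Rewrite as P → β P' and P' → α P' | ε.
For R: α = {b}, β = {b, S, a P b}. Rewrite as R → β R' and R' → α R' | ε.

S -> b a | R b S | P; P -> a P' | b a P' | a b P P'; R -> b R' | S R' | a P b R'; P' -> a a P' | epsilon; R' -> b R' | epsilon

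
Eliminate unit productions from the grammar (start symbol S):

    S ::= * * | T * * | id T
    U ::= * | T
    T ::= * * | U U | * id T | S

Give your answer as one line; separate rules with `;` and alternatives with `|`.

Unit pairs: T ⇒* {S}; U ⇒* {S, T}.
For each unit pair (A, B), copy every non-unit production of B to A, then drop all unit productions.

S ::= * * | T * * | id T; U ::= * | * * | T * * | id T | U U | * id T; T ::= * * | T * * | id T | U U | * id T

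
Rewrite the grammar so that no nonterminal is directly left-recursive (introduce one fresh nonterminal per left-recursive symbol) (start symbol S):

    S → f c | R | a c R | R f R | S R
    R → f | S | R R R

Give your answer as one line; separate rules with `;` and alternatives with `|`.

S, R are directly left-recursive.
For S: α = {R}, β = {f c, R, a c R, R f R}. Rewrite as S → β S' and S' → α S' | ε.
For R: α = {R R}, β = {f, S}. Rewrite as R → β R' and R' → α R' | ε.

S → f c S' | R S' | a c R S' | R f R S'; R → f R' | S R'; S' → R S' | ε; R' → R R R' | ε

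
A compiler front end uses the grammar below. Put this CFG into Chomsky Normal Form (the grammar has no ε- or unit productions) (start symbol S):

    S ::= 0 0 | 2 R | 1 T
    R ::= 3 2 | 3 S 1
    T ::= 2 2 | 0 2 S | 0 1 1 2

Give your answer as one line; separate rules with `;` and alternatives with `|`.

S ::= X1 X1 | X2 R | X3 T; R ::= X4 X2 | X4 Y1; T ::= X2 X2 | X1 Y2 | X1 Y3; X1 ::= 0; X2 ::= 2; X3 ::= 1; X4 ::= 3; Y1 ::= S X3; Y2 ::= X2 S; Y3 ::= X3 Y4; Y4 ::= X3 X2

Introduce a nonterminal for each terminal appearing in a rule of length ≥ 2: X1 → 0, X2 → 2, X3 → 1, X4 → 3.
Binarize each right-hand side of length ≥ 3 by chaining fresh nonterminals (Y1, Y2, …): affected rules were R → X4 S X3; T → X1 X2 S; T → X1 X3 X3 X2.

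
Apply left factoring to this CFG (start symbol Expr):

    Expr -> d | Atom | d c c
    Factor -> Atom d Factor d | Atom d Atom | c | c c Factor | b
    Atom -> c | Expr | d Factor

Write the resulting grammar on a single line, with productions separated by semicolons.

Expr has alternatives sharing prefix 'd': factor to Expr → d Expr1 with Expr1 → ε | c c.
Factor has alternatives sharing prefix 'Atom d': factor to Factor → Atom d Factor1 with Factor1 → Factor d | Atom.
Factor has alternatives sharing prefix 'c': factor to Factor → c Factor2 with Factor2 → ε | c Factor.

Expr -> Atom | d Expr1; Factor -> b | Atom d Factor1 | c Factor2; Atom -> c | Expr | d Factor; Expr1 -> ε | c c; Factor1 -> Factor d | Atom; Factor2 -> ε | c Factor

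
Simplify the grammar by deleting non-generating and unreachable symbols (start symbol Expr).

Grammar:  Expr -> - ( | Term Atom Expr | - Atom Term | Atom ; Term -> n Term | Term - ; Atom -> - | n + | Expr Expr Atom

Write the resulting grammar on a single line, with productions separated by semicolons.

Expr -> - ( | Atom; Atom -> - | n + | Expr Expr Atom

Generating nonterminals: {Atom, Expr}.
Reachable from Expr after that: {Atom, Expr}.
Removed useless symbols: {Term} and every production mentioning them.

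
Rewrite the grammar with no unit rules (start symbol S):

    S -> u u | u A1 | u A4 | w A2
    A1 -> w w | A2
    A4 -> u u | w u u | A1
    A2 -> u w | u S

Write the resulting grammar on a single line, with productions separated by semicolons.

S -> u u | u A1 | u A4 | w A2; A1 -> u w | u S | w w; A4 -> u u | w u u | u w | u S | w w; A2 -> u w | u S

Unit pairs: A1 ⇒* {A2}; A4 ⇒* {A1, A2}.
For each unit pair (A, B), copy every non-unit production of B to A, then drop all unit productions.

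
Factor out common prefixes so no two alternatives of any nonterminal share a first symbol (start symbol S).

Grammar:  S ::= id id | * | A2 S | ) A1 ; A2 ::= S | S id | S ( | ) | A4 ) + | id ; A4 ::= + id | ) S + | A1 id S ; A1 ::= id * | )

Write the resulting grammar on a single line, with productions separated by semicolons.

S ::= id id | * | A2 S | ) A1; A2 ::= ) | A4 ) + | id | S A2'; A4 ::= + id | ) S + | A1 id S; A1 ::= id * | ); A2' ::= ε | id | (

A2 has alternatives sharing prefix 'S': factor to A2 → S A2' with A2' → ε | id | (.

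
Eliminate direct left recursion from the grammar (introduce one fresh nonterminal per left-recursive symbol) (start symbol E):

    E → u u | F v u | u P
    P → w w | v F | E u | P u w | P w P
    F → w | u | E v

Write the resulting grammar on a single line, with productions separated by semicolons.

P is directly left-recursive.
For P: α = {u w, w P}, β = {w w, v F, E u}. Rewrite as P → β P' and P' → α P' | ε.

E → u u | F v u | u P; P → w w P' | v F P' | E u P'; F → w | u | E v; P' → u w P' | w P P' | eps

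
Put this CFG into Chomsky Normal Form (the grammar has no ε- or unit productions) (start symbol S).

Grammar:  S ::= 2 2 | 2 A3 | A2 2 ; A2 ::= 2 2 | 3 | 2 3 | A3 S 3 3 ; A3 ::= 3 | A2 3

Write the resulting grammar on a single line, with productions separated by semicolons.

Introduce a nonterminal for each terminal appearing in a rule of length ≥ 2: X1 → 2, X2 → 3.
Binarize each right-hand side of length ≥ 3 by chaining fresh nonterminals (Y1, Y2, …): affected rules were A2 → A3 S X2 X2.

S ::= X1 X1 | X1 A3 | A2 X1; A2 ::= X1 X1 | 3 | X1 X2 | A3 Y1; A3 ::= 3 | A2 X2; X1 ::= 2; X2 ::= 3; Y1 ::= S Y2; Y2 ::= X2 X2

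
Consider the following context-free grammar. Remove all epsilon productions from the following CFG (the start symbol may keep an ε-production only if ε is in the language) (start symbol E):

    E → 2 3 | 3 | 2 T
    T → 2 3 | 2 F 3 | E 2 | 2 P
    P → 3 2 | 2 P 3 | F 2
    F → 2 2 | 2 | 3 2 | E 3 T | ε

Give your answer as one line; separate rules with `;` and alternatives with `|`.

Nullable nonterminals: {F}.
ε ∉ L(G), so no ε-production is kept.
Expand every rule over subsets of its nullable positions: P → F 2 gives F 2 | 2.

E → 2 3 | 3 | 2 T; T → 2 3 | 2 F 3 | E 2 | 2 P; P → 3 2 | 2 P 3 | F 2 | 2; F → 2 2 | 2 | 3 2 | E 3 T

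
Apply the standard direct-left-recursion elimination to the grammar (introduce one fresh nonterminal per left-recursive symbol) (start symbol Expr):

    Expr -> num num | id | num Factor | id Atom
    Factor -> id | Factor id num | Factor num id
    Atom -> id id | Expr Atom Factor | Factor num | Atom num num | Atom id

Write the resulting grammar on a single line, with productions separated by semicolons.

Expr -> num num | id | num Factor | id Atom; Factor -> id Factor1; Atom -> id id Atom1 | Expr Atom Factor Atom1 | Factor num Atom1; Factor1 -> id num Factor1 | num id Factor1 | ε; Atom1 -> num num Atom1 | id Atom1 | ε

Left recursion appears on Factor, Atom.
For Factor: α = {id num, num id}, β = {id}. Rewrite as Factor → β Factor1 and Factor1 → α Factor1 | ε.
For Atom: α = {num num, id}, β = {id id, Expr Atom Factor, Factor num}. Rewrite as Atom → β Atom1 and Atom1 → α Atom1 | ε.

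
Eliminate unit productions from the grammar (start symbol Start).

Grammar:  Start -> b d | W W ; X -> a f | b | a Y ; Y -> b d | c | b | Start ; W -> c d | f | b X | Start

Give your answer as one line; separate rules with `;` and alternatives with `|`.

Unit pairs: W ⇒* {Start}; Y ⇒* {Start}.
Replace each nonterminal's rules with the union of the non-unit rules of every nonterminal it unit-derives.

Start -> b d | W W; X -> a f | b | a Y; Y -> b d | W W | c | b; W -> b d | W W | c d | f | b X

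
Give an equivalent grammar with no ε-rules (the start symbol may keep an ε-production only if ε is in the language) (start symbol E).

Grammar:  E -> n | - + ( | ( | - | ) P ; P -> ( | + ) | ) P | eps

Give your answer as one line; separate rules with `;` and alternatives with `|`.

Nullable nonterminals: {P}.
ε ∉ L(G), so no ε-production is kept.
Expand every rule over subsets of its nullable positions: E → ) P gives ) P | ). P → ) P gives ) P | ).

E -> n | - + ( | ( | - | ) P | ); P -> ( | + ) | ) P | )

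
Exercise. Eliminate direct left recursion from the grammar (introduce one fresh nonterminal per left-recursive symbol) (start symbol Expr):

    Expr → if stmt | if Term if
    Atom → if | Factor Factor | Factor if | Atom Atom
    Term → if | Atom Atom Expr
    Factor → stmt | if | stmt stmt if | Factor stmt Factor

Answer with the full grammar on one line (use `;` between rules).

Atom, Factor are directly left-recursive.
For Atom: α = {Atom}, β = {if, Factor Factor, Factor if}. Rewrite as Atom → β Atom1 and Atom1 → α Atom1 | ε.
For Factor: α = {stmt Factor}, β = {stmt, if, stmt stmt if}. Rewrite as Factor → β Factor1 and Factor1 → α Factor1 | ε.

Expr → if stmt | if Term if; Atom → if Atom1 | Factor Factor Atom1 | Factor if Atom1; Term → if | Atom Atom Expr; Factor → stmt Factor1 | if Factor1 | stmt stmt if Factor1; Atom1 → Atom Atom1 | ε; Factor1 → stmt Factor Factor1 | ε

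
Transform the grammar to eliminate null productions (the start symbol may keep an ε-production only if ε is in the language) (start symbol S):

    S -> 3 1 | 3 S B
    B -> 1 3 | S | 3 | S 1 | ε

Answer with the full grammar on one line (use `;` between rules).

Nullable nonterminals: {B}.
ε ∉ L(G), so no ε-production is kept.
For each production, add variants omitting each subset of nullable occurrences: S → 3 S B gives 3 S B | 3 S.

S -> 3 1 | 3 S B | 3 S; B -> 1 3 | S | 3 | S 1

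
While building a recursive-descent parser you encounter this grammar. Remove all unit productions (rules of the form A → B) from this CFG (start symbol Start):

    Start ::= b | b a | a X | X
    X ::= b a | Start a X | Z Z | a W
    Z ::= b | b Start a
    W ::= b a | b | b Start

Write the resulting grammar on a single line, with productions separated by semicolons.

Start ::= b | b a | a X | Start a X | Z Z | a W; X ::= b a | Start a X | Z Z | a W; Z ::= b | b Start a; W ::= b a | b | b Start

Unit pairs: Start ⇒* {X}.
Replace each nonterminal's rules with the union of the non-unit rules of every nonterminal it unit-derives.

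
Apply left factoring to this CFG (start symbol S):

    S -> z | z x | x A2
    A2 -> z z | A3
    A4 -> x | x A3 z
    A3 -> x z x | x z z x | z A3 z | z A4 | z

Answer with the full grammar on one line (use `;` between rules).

S has alternatives sharing prefix 'z': factor to S → z S' with S' → ε | x.
A4 has alternatives sharing prefix 'x': factor to A4 → x A4' with A4' → ε | A3 z.
A3 has alternatives sharing prefix 'z': factor to A3 → z A3' with A3' → A3 z | A4 | ε.
A3 has alternatives sharing prefix 'x z': factor to A3 → x z A3'' with A3'' → x | z x.

S -> x A2 | z S'; A2 -> z z | A3; A4 -> x A4'; A3 -> z A3' | x z A3''; S' -> ε | x; A4' -> ε | A3 z; A3' -> A3 z | A4 | ε; A3'' -> x | z x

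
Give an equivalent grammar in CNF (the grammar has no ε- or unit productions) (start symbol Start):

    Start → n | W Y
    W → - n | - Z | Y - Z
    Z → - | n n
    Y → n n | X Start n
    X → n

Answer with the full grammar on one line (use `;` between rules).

Introduce a nonterminal for each terminal appearing in a rule of length ≥ 2: X1 → -, X2 → n.
Binarize each right-hand side of length ≥ 3 by chaining fresh nonterminals (Y1, Y2, …): affected rules were W → Y X1 Z; Y → X Start X2.

Start → n | W Y; W → X1 X2 | X1 Z | Y Y1; Z → - | X2 X2; Y → X2 X2 | X Y2; X → n; X1 → -; X2 → n; Y1 → X1 Z; Y2 → Start X2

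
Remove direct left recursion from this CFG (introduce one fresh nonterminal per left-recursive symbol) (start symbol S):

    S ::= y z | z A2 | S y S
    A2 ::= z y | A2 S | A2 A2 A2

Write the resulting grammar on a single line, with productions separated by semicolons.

S ::= y z S' | z A2 S'; A2 ::= z y A2'; S' ::= y S S' | ε; A2' ::= S A2' | A2 A2 A2' | ε

S, A2 are directly left-recursive.
For S: α = {y S}, β = {y z, z A2}. Rewrite as S → β S' and S' → α S' | ε.
For A2: α = {S, A2 A2}, β = {z y}. Rewrite as A2 → β A2' and A2' → α A2' | ε.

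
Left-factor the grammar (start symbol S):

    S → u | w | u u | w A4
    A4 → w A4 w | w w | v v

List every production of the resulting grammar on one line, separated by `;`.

S has alternatives sharing prefix 'u': factor to S → u S' with S' → ε | u.
S has alternatives sharing prefix 'w': factor to S → w S'' with S'' → ε | A4.
A4 has alternatives sharing prefix 'w': factor to A4 → w A4' with A4' → A4 w | w.

S → u S' | w S''; A4 → v v | w A4'; S' → ε | u; S'' → ε | A4; A4' → A4 w | w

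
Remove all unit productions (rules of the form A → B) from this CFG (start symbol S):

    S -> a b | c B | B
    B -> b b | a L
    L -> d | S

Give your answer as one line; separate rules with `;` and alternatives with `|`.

Unit pairs: L ⇒* {B, S}; S ⇒* {B}.
For every A with A ⇒* B via unit rules, add B's non-unit alternatives to A; then delete every rule of the form X → Y.

S -> b b | a L | a b | c B; B -> b b | a L; L -> d | b b | a L | a b | c B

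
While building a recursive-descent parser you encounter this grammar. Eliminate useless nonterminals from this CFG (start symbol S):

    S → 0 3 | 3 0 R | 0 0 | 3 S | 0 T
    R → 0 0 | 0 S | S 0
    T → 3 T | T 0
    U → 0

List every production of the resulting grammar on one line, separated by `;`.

S → 0 3 | 3 0 R | 0 0 | 3 S; R → 0 0 | 0 S | S 0

Generating nonterminals: {R, S, U}.
Reachable from S after that: {R, S}.
Removed useless symbols: {T, U} and every production mentioning them.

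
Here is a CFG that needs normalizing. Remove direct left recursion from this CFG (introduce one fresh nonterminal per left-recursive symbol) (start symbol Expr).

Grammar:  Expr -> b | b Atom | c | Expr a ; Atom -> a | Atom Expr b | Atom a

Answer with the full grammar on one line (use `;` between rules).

Expr, Atom are directly left-recursive.
For Expr: α = {a}, β = {b, b Atom, c}. Rewrite as Expr → β Expr1 and Expr1 → α Expr1 | ε.
For Atom: α = {Expr b, a}, β = {a}. Rewrite as Atom → β Atom1 and Atom1 → α Atom1 | ε.

Expr -> b Expr1 | b Atom Expr1 | c Expr1; Atom -> a Atom1; Expr1 -> a Expr1 | ε; Atom1 -> Expr b Atom1 | a Atom1 | ε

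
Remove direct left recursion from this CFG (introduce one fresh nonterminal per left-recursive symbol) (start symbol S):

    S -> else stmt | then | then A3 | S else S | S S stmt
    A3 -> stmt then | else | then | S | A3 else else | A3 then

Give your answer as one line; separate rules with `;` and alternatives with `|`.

S -> else stmt S' | then S' | then A3 S'; A3 -> stmt then A3' | else A3' | then A3' | S A3'; S' -> else S S' | S stmt S' | epsilon; A3' -> else else A3' | then A3' | epsilon

S, A3 are directly left-recursive.
For S: α = {else S, S stmt}, β = {else stmt, then, then A3}. Rewrite as S → β S' and S' → α S' | ε.
For A3: α = {else else, then}, β = {stmt then, else, then, S}. Rewrite as A3 → β A3' and A3' → α A3' | ε.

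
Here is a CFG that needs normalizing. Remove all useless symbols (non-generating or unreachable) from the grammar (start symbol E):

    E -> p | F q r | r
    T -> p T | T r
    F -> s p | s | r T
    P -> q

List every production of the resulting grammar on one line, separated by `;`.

Generating nonterminals: {E, F, P}.
Reachable from E after that: {E, F}.
Removed useless symbols: {P, T} and every production mentioning them.

E -> p | F q r | r; F -> s p | s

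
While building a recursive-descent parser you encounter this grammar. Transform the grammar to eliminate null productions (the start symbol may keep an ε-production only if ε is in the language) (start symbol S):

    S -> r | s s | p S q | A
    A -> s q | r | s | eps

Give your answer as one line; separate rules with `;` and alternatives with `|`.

The nullable symbols are {A, S}.
ε ∈ L(G) since S is nullable, so keep S → ε.
For each production, add variants omitting each subset of nullable occurrences: S → p S q gives p S q | p q.

S -> r | s s | p S q | p q | A | ε; A -> s q | r | s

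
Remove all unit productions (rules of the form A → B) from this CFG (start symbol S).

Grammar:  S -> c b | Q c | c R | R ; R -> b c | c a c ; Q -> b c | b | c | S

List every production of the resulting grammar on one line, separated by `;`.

S -> c b | Q c | c R | b c | c a c; R -> b c | c a c; Q -> b c | c a c | c b | Q c | c R | b | c

Unit pairs: Q ⇒* {R, S}; S ⇒* {R}.
For each unit pair (A, B), copy every non-unit production of B to A, then drop all unit productions.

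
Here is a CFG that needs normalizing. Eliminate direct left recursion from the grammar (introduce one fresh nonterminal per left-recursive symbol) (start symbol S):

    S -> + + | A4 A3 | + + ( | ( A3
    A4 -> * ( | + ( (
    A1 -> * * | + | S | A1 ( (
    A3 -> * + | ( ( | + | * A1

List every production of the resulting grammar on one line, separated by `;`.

Directly left-recursive nonterminal: A1.
For A1: α = {( (}, β = {* *, +, S}. Rewrite as A1 → β A1' and A1' → α A1' | ε.

S -> + + | A4 A3 | + + ( | ( A3; A4 -> * ( | + ( (; A1 -> * * A1' | + A1' | S A1'; A3 -> * + | ( ( | + | * A1; A1' -> ( ( A1' | ε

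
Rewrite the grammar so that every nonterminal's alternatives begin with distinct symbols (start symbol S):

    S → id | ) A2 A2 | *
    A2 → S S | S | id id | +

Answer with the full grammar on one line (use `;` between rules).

A2 has alternatives sharing prefix 'S': factor to A2 → S A2' with A2' → S | ε.

S → id | ) A2 A2 | *; A2 → id id | + | S A2'; A2' → S | ε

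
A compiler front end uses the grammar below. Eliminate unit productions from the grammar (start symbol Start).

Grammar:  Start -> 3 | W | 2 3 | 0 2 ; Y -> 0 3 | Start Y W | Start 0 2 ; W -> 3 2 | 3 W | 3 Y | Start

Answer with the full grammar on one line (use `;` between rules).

Start -> 3 | 2 3 | 0 2 | 3 2 | 3 W | 3 Y; Y -> 0 3 | Start Y W | Start 0 2; W -> 3 | 2 3 | 0 2 | 3 2 | 3 W | 3 Y

Unit pairs: Start ⇒* {W}; W ⇒* {Start}.
For each unit pair (A, B), copy every non-unit production of B to A, then drop all unit productions.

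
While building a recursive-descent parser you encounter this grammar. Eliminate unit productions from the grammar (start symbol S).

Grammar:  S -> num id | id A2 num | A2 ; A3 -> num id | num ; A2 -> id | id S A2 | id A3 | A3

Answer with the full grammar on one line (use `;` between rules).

S -> id | id S A2 | id A3 | num id | id A2 num | num; A3 -> num id | num; A2 -> id | id S A2 | id A3 | num id | num

Unit pairs: A2 ⇒* {A3}; S ⇒* {A2, A3}.
Replace each nonterminal's rules with the union of the non-unit rules of every nonterminal it unit-derives.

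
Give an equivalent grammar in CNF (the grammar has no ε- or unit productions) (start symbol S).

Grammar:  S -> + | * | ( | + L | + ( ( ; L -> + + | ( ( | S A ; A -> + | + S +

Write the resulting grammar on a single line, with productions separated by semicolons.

S -> + | * | ( | X1 L | X1 Y1; L -> X1 X1 | X2 X2 | S A; A -> + | X1 Y2; X1 -> +; X2 -> (; Y1 -> X2 X2; Y2 -> S X1

Introduce a nonterminal for each terminal appearing in a rule of length ≥ 2: X1 → +, X2 → (.
Binarize each right-hand side of length ≥ 3 by chaining fresh nonterminals (Y1, Y2, …): affected rules were S → X1 X2 X2; A → X1 S X1.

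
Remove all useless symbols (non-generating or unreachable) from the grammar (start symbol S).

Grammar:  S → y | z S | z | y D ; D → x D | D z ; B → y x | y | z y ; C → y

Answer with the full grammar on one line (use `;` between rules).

Generating nonterminals: {B, C, S}.
Reachable from S after that: {S}.
Removed useless symbols: {B, C, D} and every production mentioning them.

S → y | z S | z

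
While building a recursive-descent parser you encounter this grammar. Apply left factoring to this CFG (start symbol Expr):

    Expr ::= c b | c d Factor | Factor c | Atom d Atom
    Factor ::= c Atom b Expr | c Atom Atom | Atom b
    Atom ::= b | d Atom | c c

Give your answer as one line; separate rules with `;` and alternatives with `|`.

Expr has alternatives sharing prefix 'c': factor to Expr → c Expr1 with Expr1 → b | d Factor.
Factor has alternatives sharing prefix 'c Atom': factor to Factor → c Atom Factor1 with Factor1 → b Expr | Atom.

Expr ::= Factor c | Atom d Atom | c Expr1; Factor ::= Atom b | c Atom Factor1; Atom ::= b | d Atom | c c; Expr1 ::= b | d Factor; Factor1 ::= b Expr | Atom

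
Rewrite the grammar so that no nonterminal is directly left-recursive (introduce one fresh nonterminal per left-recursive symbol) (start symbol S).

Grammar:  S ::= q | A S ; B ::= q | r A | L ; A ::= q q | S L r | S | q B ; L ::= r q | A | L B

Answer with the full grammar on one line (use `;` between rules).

S ::= q | A S; B ::= q | r A | L; A ::= q q | S L r | S | q B; L ::= r q L' | A L'; L' ::= B L' | ε

Directly left-recursive nonterminal: L.
For L: α = {B}, β = {r q, A}. Rewrite as L → β L' and L' → α L' | ε.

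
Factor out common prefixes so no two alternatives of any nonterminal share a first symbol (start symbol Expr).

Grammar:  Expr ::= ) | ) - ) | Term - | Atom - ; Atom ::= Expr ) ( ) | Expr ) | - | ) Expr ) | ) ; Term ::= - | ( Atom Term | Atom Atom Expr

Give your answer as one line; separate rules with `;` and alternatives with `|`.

Expr ::= Term - | Atom - | ) Expr1; Atom ::= - | Expr ) Atom1 | ) Atom2; Term ::= - | ( Atom Term | Atom Atom Expr; Expr1 ::= ε | - ); Atom1 ::= ( ) | ε; Atom2 ::= Expr ) | ε

Expr has alternatives sharing prefix ')': factor to Expr → ) Expr1 with Expr1 → ε | - ).
Atom has alternatives sharing prefix 'Expr )': factor to Atom → Expr ) Atom1 with Atom1 → ( ) | ε.
Atom has alternatives sharing prefix ')': factor to Atom → ) Atom2 with Atom2 → Expr ) | ε.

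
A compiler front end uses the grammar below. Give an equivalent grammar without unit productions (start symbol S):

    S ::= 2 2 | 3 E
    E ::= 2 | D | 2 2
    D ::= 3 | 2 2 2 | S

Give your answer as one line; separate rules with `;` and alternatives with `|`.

S ::= 2 2 | 3 E; E ::= 2 2 | 3 E | 2 | 3 | 2 2 2; D ::= 2 2 | 3 E | 3 | 2 2 2

Unit pairs: D ⇒* {S}; E ⇒* {D, S}.
For every A with A ⇒* B via unit rules, add B's non-unit alternatives to A; then delete every rule of the form X → Y.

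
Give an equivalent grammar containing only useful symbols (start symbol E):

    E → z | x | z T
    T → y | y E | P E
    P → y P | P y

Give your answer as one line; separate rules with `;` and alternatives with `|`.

E → z | x | z T; T → y | y E

Generating nonterminals: {E, T}.
Reachable from E after that: {E, T}.
Removed useless symbols: {P} and every production mentioning them.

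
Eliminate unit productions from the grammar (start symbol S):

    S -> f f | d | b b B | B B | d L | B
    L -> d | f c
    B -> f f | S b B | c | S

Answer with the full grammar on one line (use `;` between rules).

Unit pairs: B ⇒* {S}; S ⇒* {B}.
For every A with A ⇒* B via unit rules, add B's non-unit alternatives to A; then delete every rule of the form X → Y.

S -> f f | S b B | c | d | b b B | B B | d L; L -> d | f c; B -> f f | S b B | c | d | b b B | B B | d L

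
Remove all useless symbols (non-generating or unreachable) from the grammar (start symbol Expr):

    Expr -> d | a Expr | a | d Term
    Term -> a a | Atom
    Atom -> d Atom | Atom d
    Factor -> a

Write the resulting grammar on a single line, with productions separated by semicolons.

Expr -> d | a Expr | a | d Term; Term -> a a

Generating nonterminals: {Expr, Factor, Term}.
Reachable from Expr after that: {Expr, Term}.
Removed useless symbols: {Atom, Factor} and every production mentioning them.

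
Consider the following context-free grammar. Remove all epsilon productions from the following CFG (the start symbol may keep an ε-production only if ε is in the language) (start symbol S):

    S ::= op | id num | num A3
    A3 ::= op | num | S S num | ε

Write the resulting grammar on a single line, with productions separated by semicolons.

The nullable symbols are {A3}.
ε ∉ L(G), so no ε-production is kept.
Add the nullable-subset variants: S → num A3 gives num A3 | num.

S ::= op | id num | num A3 | num; A3 ::= op | num | S S num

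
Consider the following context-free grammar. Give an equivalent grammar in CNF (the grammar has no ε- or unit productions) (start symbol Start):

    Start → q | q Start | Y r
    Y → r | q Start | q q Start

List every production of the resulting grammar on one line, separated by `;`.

Start → q | X1 Start | Y X2; Y → r | X1 Start | X1 Y1; X1 → q; X2 → r; Y1 → X1 Start

Introduce a nonterminal for each terminal appearing in a rule of length ≥ 2: X1 → q, X2 → r.
Binarize each right-hand side of length ≥ 3 by chaining fresh nonterminals (Y1, Y2, …): affected rules were Y → X1 X1 Start.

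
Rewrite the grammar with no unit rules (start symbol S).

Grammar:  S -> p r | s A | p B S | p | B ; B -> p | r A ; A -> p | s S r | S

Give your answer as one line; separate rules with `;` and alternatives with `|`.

Unit pairs: A ⇒* {B, S}; S ⇒* {B}.
For every A with A ⇒* B via unit rules, add B's non-unit alternatives to A; then delete every rule of the form X → Y.

S -> p | r A | p r | s A | p B S; B -> p | r A; A -> p | r A | p r | s A | p B S | s S r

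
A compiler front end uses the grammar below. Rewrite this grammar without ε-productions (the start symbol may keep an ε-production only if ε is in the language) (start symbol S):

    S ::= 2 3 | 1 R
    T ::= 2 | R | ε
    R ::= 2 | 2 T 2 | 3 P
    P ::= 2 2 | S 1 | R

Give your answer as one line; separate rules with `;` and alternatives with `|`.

The nullable symbols are {T}.
ε ∉ L(G), so no ε-production is kept.
Add the nullable-subset variants: R → 2 T 2 gives 2 T 2 | 2 2.

S ::= 2 3 | 1 R; T ::= 2 | R; R ::= 2 | 2 T 2 | 2 2 | 3 P; P ::= 2 2 | S 1 | R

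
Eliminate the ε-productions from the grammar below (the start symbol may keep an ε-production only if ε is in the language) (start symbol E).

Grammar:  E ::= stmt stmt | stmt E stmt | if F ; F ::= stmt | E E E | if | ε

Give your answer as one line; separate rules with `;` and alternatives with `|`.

E ::= stmt stmt | stmt E stmt | if F | if; F ::= stmt | E E E | if

Nullable nonterminals: {F}.
ε ∉ L(G), so no ε-production is kept.
For each production, add variants omitting each subset of nullable occurrences: E → if F gives if F | if.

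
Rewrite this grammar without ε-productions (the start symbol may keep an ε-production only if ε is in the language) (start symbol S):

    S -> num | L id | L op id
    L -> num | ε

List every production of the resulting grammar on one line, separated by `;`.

Nullable set = {L}.
ε ∉ L(G), so no ε-production is kept.
Expand every rule over subsets of its nullable positions: S → L id gives L id | id. S → L op id gives L op id | op id.

S -> num | L id | id | L op id | op id; L -> num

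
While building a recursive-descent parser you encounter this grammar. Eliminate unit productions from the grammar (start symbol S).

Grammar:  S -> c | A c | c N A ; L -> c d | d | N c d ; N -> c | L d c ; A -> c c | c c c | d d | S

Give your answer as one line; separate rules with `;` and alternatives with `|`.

S -> c | A c | c N A; L -> c d | d | N c d; N -> c | L d c; A -> c | A c | c N A | c c | c c c | d d

Unit pairs: A ⇒* {S}.
For each unit pair (A, B), copy every non-unit production of B to A, then drop all unit productions.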